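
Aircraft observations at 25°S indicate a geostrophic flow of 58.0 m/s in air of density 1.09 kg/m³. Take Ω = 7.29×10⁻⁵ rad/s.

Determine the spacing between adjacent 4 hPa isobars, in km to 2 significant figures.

Coriolis parameter at 25°S:
f = 2Ω sin φ = 2 × 7.29×10⁻⁵ × sin 25° = 6.16×10⁻⁵ s⁻¹
Geostrophic balance rearranged: |∂P/∂n| = f ρ V_g
|∂P/∂n| = 6.16×10⁻⁵ × 1.09 × 58.0 = 3.90×10⁻³ Pa/m
Isobar spacing: Δn = ΔP/|∂P/∂n| = 400 Pa / 3.90×10⁻³ Pa/m = 102683 m ≈ 100 km

100 km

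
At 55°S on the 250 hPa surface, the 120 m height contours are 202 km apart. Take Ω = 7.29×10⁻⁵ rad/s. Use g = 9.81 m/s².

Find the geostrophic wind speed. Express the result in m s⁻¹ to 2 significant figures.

49 m s⁻¹

Coriolis parameter at 55°S:
f = 2Ω sin φ = 2 × 7.29×10⁻⁵ × sin 55° = 1.19×10⁻⁴ s⁻¹
Height gradient: |∂Z/∂n| = 120 m / 202000 m = 5.94×10⁻⁴
On a pressure surface, geostrophic balance gives V_g = (g/f)|∂Z/∂n|:
V_g = 9.81 × 5.94×10⁻⁴ / 1.19×10⁻⁴ = 48.8 m/s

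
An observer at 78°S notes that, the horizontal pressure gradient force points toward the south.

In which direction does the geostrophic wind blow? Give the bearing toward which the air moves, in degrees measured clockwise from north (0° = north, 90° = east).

The pressure-gradient force points toward the south (bearing 180°).
Geostrophic balance: in the Southern Hemisphere the Coriolis force deflects motion to the left, so the geostrophic wind blows 90° to the left of the pressure-gradient force (low pressure on the right).
Rotating 180° by 90° counterclockwise gives 090° — the wind blows toward the east.

090°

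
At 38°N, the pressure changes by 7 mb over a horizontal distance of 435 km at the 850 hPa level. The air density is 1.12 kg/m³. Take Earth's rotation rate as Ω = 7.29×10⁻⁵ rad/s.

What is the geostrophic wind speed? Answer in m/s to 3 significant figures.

16.0 m/s

Coriolis parameter at 38°N:
f = 2Ω sin φ = 2 × 7.29×10⁻⁵ × sin 38° = 8.98×10⁻⁵ s⁻¹
Pressure gradient: |∂P/∂n| = 700 Pa / 435000 m = 1.61×10⁻³ Pa/m
Geostrophic balance (pressure-gradient force = Coriolis force):
V_g = (1/(fρ)) |∂P/∂n| = 1.61×10⁻³ / (8.98×10⁻⁵ × 1.12) = 16.0 m/s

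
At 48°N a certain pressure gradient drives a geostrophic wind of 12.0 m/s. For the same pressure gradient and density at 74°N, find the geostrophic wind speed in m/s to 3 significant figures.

9.28 m/s

With the same pressure gradient and density, V_g ∝ 1/f ∝ 1/sin φ.
V₂ = V₁ · sin φ₁ / sin φ₂ = 12.0 × sin 48° / sin 74°
V₂ = 12.0 × 0.7431/0.9613 = 9.28 m/s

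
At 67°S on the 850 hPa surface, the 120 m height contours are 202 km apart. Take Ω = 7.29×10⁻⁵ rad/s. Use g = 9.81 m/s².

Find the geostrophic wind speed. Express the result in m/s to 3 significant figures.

43.4 m/s

Coriolis parameter at 67°S:
f = 2Ω sin φ = 2 × 7.29×10⁻⁵ × sin 67° = 1.34×10⁻⁴ s⁻¹
Height gradient: |∂Z/∂n| = 120 m / 202000 m = 5.94×10⁻⁴
On a pressure surface, geostrophic balance gives V_g = (g/f)|∂Z/∂n|:
V_g = 9.81 × 5.94×10⁻⁴ / 1.34×10⁻⁴ = 43.4 m/s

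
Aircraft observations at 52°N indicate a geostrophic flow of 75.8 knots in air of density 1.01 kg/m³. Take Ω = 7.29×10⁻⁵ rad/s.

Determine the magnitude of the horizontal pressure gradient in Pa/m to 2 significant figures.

4.5×10⁻³ Pa/m

Coriolis parameter at 52°N:
f = 2Ω sin φ = 2 × 7.29×10⁻⁵ × sin 52° = 1.15×10⁻⁴ s⁻¹
Wind speed in SI: 75.8 knots = 39.0 m/s
Geostrophic balance rearranged: |∂P/∂n| = f ρ V_g
|∂P/∂n| = 1.15×10⁻⁴ × 1.01 × 39.0 = 4.52×10⁻³ Pa/m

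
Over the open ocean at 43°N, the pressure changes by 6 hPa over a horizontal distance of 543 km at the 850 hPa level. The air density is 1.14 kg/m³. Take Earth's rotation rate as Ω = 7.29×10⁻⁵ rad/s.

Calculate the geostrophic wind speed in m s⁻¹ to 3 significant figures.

9.75 m s⁻¹

Coriolis parameter at 43°N:
f = 2Ω sin φ = 2 × 7.29×10⁻⁵ × sin 43° = 9.94×10⁻⁵ s⁻¹
Pressure gradient: |∂P/∂n| = 600 Pa / 543000 m = 1.10×10⁻³ Pa/m
Geostrophic balance (pressure-gradient force = Coriolis force):
V_g = (1/(fρ)) |∂P/∂n| = 1.10×10⁻³ / (9.94×10⁻⁵ × 1.14) = 9.75 m/s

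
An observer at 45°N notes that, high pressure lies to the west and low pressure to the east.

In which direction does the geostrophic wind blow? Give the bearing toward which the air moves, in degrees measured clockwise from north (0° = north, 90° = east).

180°

The pressure-gradient force points toward the east (bearing 090°).
Geostrophic balance: in the Northern Hemisphere the Coriolis force deflects motion to the right, so the geostrophic wind blows 90° to the right of the pressure-gradient force (low pressure on the left).
Rotating 090° by 90° clockwise gives 180° — the wind blows toward the south.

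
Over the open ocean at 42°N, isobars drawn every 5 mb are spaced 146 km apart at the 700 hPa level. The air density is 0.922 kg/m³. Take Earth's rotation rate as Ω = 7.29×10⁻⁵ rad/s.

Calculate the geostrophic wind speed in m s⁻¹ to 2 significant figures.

38 m s⁻¹

Coriolis parameter at 42°N:
f = 2Ω sin φ = 2 × 7.29×10⁻⁵ × sin 42° = 9.76×10⁻⁵ s⁻¹
Pressure gradient: |∂P/∂n| = 500 Pa / 146000 m = 3.42×10⁻³ Pa/m
Geostrophic balance (pressure-gradient force = Coriolis force):
V_g = (1/(fρ)) |∂P/∂n| = 3.42×10⁻³ / (9.76×10⁻⁵ × 0.922) = 38.1 m/s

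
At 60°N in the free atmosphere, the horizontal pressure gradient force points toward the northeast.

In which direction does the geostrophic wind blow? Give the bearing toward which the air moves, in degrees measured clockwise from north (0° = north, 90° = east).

The pressure-gradient force points toward the northeast (bearing 045°).
Geostrophic balance: in the Northern Hemisphere the Coriolis force deflects motion to the right, so the geostrophic wind blows 90° to the right of the pressure-gradient force (low pressure on the left).
Rotating 045° by 90° clockwise gives 135° — the wind blows toward the southeast.

135°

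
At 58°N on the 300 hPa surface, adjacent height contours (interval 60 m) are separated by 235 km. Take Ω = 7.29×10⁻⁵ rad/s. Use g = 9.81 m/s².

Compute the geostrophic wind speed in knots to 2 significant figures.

39 knots

Coriolis parameter at 58°N:
f = 2Ω sin φ = 2 × 7.29×10⁻⁵ × sin 58° = 1.24×10⁻⁴ s⁻¹
Height gradient: |∂Z/∂n| = 60 m / 235000 m = 2.55×10⁻⁴
On a pressure surface, geostrophic balance gives V_g = (g/f)|∂Z/∂n|:
V_g = 9.81 × 2.55×10⁻⁴ / 1.24×10⁻⁴ = 20.3 m/s
Converting: 20.3 m/s × 1.944 = 39 knots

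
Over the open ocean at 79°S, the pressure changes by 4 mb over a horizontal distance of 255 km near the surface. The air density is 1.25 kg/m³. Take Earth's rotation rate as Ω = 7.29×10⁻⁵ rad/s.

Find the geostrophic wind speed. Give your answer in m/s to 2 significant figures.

8.8 m/s

Coriolis parameter at 79°S:
f = 2Ω sin φ = 2 × 7.29×10⁻⁵ × sin 79° = 1.43×10⁻⁴ s⁻¹
Pressure gradient: |∂P/∂n| = 400 Pa / 255000 m = 1.57×10⁻³ Pa/m
Geostrophic balance (pressure-gradient force = Coriolis force):
V_g = (1/(fρ)) |∂P/∂n| = 1.57×10⁻³ / (1.43×10⁻⁴ × 1.25) = 8.77 m/s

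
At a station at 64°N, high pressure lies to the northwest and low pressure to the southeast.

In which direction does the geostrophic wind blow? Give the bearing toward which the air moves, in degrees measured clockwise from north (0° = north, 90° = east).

The pressure-gradient force points toward the southeast (bearing 135°).
Geostrophic balance: in the Northern Hemisphere the Coriolis force deflects motion to the right, so the geostrophic wind blows 90° to the right of the pressure-gradient force (low pressure on the left).
Rotating 135° by 90° clockwise gives 225° — the wind blows toward the southwest.

225°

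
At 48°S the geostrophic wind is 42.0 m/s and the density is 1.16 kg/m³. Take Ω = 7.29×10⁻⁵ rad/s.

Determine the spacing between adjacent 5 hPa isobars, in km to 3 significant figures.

94.7 km

Coriolis parameter at 48°S:
f = 2Ω sin φ = 2 × 7.29×10⁻⁵ × sin 48° = 1.08×10⁻⁴ s⁻¹
Geostrophic balance rearranged: |∂P/∂n| = f ρ V_g
|∂P/∂n| = 1.08×10⁻⁴ × 1.16 × 42.0 = 5.28×10⁻³ Pa/m
Isobar spacing: Δn = ΔP/|∂P/∂n| = 500 Pa / 5.28×10⁻³ Pa/m = 94718 m ≈ 94.7 km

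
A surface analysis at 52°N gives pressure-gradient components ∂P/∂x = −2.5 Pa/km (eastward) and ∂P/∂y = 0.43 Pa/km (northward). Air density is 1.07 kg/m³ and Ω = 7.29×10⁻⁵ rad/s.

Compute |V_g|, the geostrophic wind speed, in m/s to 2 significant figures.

Coriolis parameter at 52°N:
f = 2Ω sin φ = 2 × 7.29×10⁻⁵ × sin 52° = 1.15×10⁻⁴ s⁻¹
Component geostrophic relations (x east, y north):
u_g = −(1/(fρ)) ∂P/∂y,  v_g = (1/(fρ)) ∂P/∂x
u_g = −(0.43×10⁻³)/(1.15×10⁻⁴ × 1.07) = −3.50 m/s;  v_g = (−2.5×10⁻³)/(1.15×10⁻⁴ × 1.07) = −20.3 m/s
|V_g| = √(u_g² + v_g²) = 20.6 m/s

21 m/s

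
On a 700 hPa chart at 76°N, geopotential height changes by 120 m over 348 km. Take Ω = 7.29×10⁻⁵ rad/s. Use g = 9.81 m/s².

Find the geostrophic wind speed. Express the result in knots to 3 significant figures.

Coriolis parameter at 76°N:
f = 2Ω sin φ = 2 × 7.29×10⁻⁵ × sin 76° = 1.41×10⁻⁴ s⁻¹
Height gradient: |∂Z/∂n| = 120 m / 348000 m = 3.45×10⁻⁴
On a pressure surface, geostrophic balance gives V_g = (g/f)|∂Z/∂n|:
V_g = 9.81 × 3.45×10⁻⁴ / 1.41×10⁻⁴ = 23.9 m/s
Converting: 23.9 m/s × 1.944 = 46.5 knots

46.5 knots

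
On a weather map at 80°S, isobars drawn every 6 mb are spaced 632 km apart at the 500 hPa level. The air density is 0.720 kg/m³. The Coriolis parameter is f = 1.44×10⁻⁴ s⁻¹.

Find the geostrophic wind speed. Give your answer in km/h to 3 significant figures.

Pressure gradient: |∂P/∂n| = 600 Pa / 632000 m = 9.49×10⁻⁴ Pa/m
Geostrophic balance (pressure-gradient force = Coriolis force):
V_g = (1/(fρ)) |∂P/∂n| = 9.49×10⁻⁴ / (1.44×10⁻⁴ × 0.720) = 9.16 m/s
Converting: 9.16 m/s × 3.6 = 33.0 km/h

33.0 km/h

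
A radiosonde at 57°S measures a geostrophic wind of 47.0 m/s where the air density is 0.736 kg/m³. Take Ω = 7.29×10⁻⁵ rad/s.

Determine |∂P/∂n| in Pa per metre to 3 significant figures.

Coriolis parameter at 57°S:
f = 2Ω sin φ = 2 × 7.29×10⁻⁵ × sin 57° = 1.22×10⁻⁴ s⁻¹
Geostrophic balance rearranged: |∂P/∂n| = f ρ V_g
|∂P/∂n| = 1.22×10⁻⁴ × 0.736 × 47.0 = 4.23×10⁻³ Pa/m

4.23×10⁻³ Pa/m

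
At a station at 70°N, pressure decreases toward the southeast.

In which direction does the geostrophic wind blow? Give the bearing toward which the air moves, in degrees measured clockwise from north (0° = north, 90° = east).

225°

The pressure-gradient force points toward the southeast (bearing 135°).
Geostrophic balance: in the Northern Hemisphere the Coriolis force deflects motion to the right, so the geostrophic wind blows 90° to the right of the pressure-gradient force (low pressure on the left).
Rotating 135° by 90° clockwise gives 225° — the wind blows toward the southwest.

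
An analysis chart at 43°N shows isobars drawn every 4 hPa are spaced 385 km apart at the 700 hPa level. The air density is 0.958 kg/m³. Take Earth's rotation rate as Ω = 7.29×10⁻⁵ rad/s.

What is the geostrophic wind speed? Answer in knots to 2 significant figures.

Coriolis parameter at 43°N:
f = 2Ω sin φ = 2 × 7.29×10⁻⁵ × sin 43° = 9.94×10⁻⁵ s⁻¹
Pressure gradient: |∂P/∂n| = 400 Pa / 385000 m = 1.04×10⁻³ Pa/m
Geostrophic balance (pressure-gradient force = Coriolis force):
V_g = (1/(fρ)) |∂P/∂n| = 1.04×10⁻³ / (9.94×10⁻⁵ × 0.958) = 10.9 m/s
Converting: 10.9 m/s × 1.944 = 21 knots

21 knots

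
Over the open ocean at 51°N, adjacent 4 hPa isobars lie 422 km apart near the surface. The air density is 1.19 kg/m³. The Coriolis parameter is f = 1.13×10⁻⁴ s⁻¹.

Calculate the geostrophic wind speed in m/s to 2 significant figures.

7.0 m/s

Pressure gradient: |∂P/∂n| = 400 Pa / 422000 m = 9.48×10⁻⁴ Pa/m
Geostrophic balance (pressure-gradient force = Coriolis force):
V_g = (1/(fρ)) |∂P/∂n| = 9.48×10⁻⁴ / (1.13×10⁻⁴ × 1.19) = 7.05 m/s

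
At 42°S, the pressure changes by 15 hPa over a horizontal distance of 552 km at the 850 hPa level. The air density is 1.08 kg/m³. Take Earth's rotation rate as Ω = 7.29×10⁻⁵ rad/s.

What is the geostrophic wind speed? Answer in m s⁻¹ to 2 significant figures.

Coriolis parameter at 42°S:
f = 2Ω sin φ = 2 × 7.29×10⁻⁵ × sin 42° = 9.76×10⁻⁵ s⁻¹
Pressure gradient: |∂P/∂n| = 1500 Pa / 552000 m = 2.72×10⁻³ Pa/m
Geostrophic balance (pressure-gradient force = Coriolis force):
V_g = (1/(fρ)) |∂P/∂n| = 2.72×10⁻³ / (9.76×10⁻⁵ × 1.08) = 25.8 m/s

26 m s⁻¹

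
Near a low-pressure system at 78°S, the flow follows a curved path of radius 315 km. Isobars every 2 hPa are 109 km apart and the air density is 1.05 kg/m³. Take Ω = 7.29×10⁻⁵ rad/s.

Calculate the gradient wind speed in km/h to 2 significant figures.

Coriolis parameter at 78°S:
f = 2Ω sin φ = 2 × 7.29×10⁻⁵ × sin 78° = 1.43×10⁻⁴ s⁻¹
Pressure gradient: |∂P/∂n| = 200 Pa / 109000 m = 1.83×10⁻³ Pa/m
Geostrophic speed: V_g = |∂P/∂n|/(fρ) = 1.83×10⁻³/(1.43×10⁻⁴ × 1.05) = 12.3 m/s
Around a low, centrifugal force acts outward with Coriolis, so pressure-gradient force balances both:
(1/ρ)|∂P/∂n| = fV + V²/R  →  V² + fR·V − fR·V_g = 0
With fR = 1.43×10⁻⁴ × 315×10³ m = 44.9 m/s:
V = [−fR + √((fR)² + 4 fR V_g)]/2 = [−44.9 + √(44.9² + 4×44.9×12.3)]/2 = 10 m/s
Subgeostrophic (V < V_g = 12.3 m/s), as expected around a low.
Converting: 10 m/s × 3.6 = 36 km/h

36 km/h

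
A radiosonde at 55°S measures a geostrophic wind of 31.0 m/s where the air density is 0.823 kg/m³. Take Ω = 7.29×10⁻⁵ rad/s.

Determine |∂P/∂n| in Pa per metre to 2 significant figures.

Coriolis parameter at 55°S:
f = 2Ω sin φ = 2 × 7.29×10⁻⁵ × sin 55° = 1.19×10⁻⁴ s⁻¹
Geostrophic balance rearranged: |∂P/∂n| = f ρ V_g
|∂P/∂n| = 1.19×10⁻⁴ × 0.823 × 31.0 = 3.05×10⁻³ Pa/m

3.0×10⁻³ Pa/m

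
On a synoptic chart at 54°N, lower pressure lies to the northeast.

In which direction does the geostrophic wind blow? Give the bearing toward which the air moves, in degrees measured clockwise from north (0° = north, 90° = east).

The pressure-gradient force points toward the northeast (bearing 045°).
Geostrophic balance: in the Northern Hemisphere the Coriolis force deflects motion to the right, so the geostrophic wind blows 90° to the right of the pressure-gradient force (low pressure on the left).
Rotating 045° by 90° clockwise gives 135° — the wind blows toward the southeast.

135°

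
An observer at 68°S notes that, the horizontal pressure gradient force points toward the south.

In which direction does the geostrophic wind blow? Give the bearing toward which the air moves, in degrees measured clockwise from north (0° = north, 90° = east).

090°

The pressure-gradient force points toward the south (bearing 180°).
Geostrophic balance: in the Southern Hemisphere the Coriolis force deflects motion to the left, so the geostrophic wind blows 90° to the left of the pressure-gradient force (low pressure on the right).
Rotating 180° by 90° counterclockwise gives 090° — the wind blows toward the east.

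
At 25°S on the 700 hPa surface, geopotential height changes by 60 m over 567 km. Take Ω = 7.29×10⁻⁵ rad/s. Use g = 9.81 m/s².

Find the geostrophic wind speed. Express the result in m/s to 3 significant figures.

Coriolis parameter at 25°S:
f = 2Ω sin φ = 2 × 7.29×10⁻⁵ × sin 25° = 6.16×10⁻⁵ s⁻¹
Height gradient: |∂Z/∂n| = 60 m / 567000 m = 1.06×10⁻⁴
On a pressure surface, geostrophic balance gives V_g = (g/f)|∂Z/∂n|:
V_g = 9.81 × 1.06×10⁻⁴ / 6.16×10⁻⁵ = 16.8 m/s

16.8 m/s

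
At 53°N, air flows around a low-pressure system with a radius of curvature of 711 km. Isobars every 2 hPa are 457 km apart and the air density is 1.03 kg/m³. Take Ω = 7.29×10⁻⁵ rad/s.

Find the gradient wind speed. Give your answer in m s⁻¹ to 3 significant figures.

3.50 m s⁻¹

Coriolis parameter at 53°N:
f = 2Ω sin φ = 2 × 7.29×10⁻⁵ × sin 53° = 1.16×10⁻⁴ s⁻¹
Pressure gradient: |∂P/∂n| = 200 Pa / 457000 m = 4.38×10⁻⁴ Pa/m
Geostrophic speed: V_g = |∂P/∂n|/(fρ) = 4.38×10⁻⁴/(1.16×10⁻⁴ × 1.03) = 3.65 m/s
Around a low, centrifugal force acts outward with Coriolis, so pressure-gradient force balances both:
(1/ρ)|∂P/∂n| = fV + V²/R  →  V² + fR·V − fR·V_g = 0
With fR = 1.16×10⁻⁴ × 711×10³ m = 82.8 m/s:
V = [−fR + √((fR)² + 4 fR V_g)]/2 = [−82.8 + √(82.8² + 4×82.8×3.65)]/2 = 3.5 m/s
Subgeostrophic (V < V_g = 3.65 m/s), as expected around a low.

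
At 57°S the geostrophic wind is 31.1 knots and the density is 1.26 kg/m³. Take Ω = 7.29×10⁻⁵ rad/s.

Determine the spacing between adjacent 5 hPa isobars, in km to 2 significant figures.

Coriolis parameter at 57°S:
f = 2Ω sin φ = 2 × 7.29×10⁻⁵ × sin 57° = 1.22×10⁻⁴ s⁻¹
Wind speed in SI: 31.1 knots = 16.0 m/s
Geostrophic balance rearranged: |∂P/∂n| = f ρ V_g
|∂P/∂n| = 1.22×10⁻⁴ × 1.26 × 16.0 = 2.47×10⁻³ Pa/m
Isobar spacing: Δn = ΔP/|∂P/∂n| = 500 Pa / 2.47×10⁻³ Pa/m = 202839 m ≈ 200 km

200 km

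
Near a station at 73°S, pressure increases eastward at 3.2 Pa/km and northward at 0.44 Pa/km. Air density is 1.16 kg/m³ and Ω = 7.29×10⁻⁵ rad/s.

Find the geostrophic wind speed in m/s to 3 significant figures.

20.0 m/s

Coriolis parameter at 73°S:
f = 2Ω sin φ = 2 × 7.29×10⁻⁵ × sin 73° = 1.39×10⁻⁴ s⁻¹
In the Southern Hemisphere f is negative: f = −1.39×10⁻⁴ s⁻¹.
Component geostrophic relations (x east, y north):
u_g = −(1/(fρ)) ∂P/∂y,  v_g = (1/(fρ)) ∂P/∂x
u_g = −(0.44×10⁻³)/(−1.39×10⁻⁴ × 1.16) = 2.72 m/s;  v_g = (3.2×10⁻³)/(−1.39×10⁻⁴ × 1.16) = −19.8 m/s
|V_g| = √(u_g² + v_g²) = 20.0 m/s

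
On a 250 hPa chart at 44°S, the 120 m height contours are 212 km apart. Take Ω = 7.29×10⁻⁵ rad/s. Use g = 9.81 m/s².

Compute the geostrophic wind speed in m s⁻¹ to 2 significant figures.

55 m s⁻¹

Coriolis parameter at 44°S:
f = 2Ω sin φ = 2 × 7.29×10⁻⁵ × sin 44° = 1.01×10⁻⁴ s⁻¹
Height gradient: |∂Z/∂n| = 120 m / 212000 m = 5.66×10⁻⁴
On a pressure surface, geostrophic balance gives V_g = (g/f)|∂Z/∂n|:
V_g = 9.81 × 5.66×10⁻⁴ / 1.01×10⁻⁴ = 54.8 m/s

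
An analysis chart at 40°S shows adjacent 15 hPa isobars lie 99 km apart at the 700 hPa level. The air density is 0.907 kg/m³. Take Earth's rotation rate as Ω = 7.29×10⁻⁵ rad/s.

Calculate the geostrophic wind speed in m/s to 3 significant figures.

Coriolis parameter at 40°S:
f = 2Ω sin φ = 2 × 7.29×10⁻⁵ × sin 40° = 9.37×10⁻⁵ s⁻¹
Pressure gradient: |∂P/∂n| = 1500 Pa / 99000 m = 1.52×10⁻² Pa/m
Geostrophic balance (pressure-gradient force = Coriolis force):
V_g = (1/(fρ)) |∂P/∂n| = 1.52×10⁻² / (9.37×10⁻⁵ × 0.907) = 178 m/s

178 m/s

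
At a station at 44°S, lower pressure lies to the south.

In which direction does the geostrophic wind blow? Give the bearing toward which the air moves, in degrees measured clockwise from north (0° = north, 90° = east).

The pressure-gradient force points toward the south (bearing 180°).
Geostrophic balance: in the Southern Hemisphere the Coriolis force deflects motion to the left, so the geostrophic wind blows 90° to the left of the pressure-gradient force (low pressure on the right).
Rotating 180° by 90° counterclockwise gives 090° — the wind blows toward the east.

090°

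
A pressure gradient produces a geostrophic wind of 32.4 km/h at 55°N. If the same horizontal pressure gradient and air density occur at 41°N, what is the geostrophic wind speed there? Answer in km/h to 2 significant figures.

40 km/h

With the same pressure gradient and density, V_g ∝ 1/f ∝ 1/sin φ.
V₂ = V₁ · sin φ₁ / sin φ₂ = 32.4 × sin 55° / sin 41°
V₂ = 32.4 × 0.8192/0.6561 = 40 km/h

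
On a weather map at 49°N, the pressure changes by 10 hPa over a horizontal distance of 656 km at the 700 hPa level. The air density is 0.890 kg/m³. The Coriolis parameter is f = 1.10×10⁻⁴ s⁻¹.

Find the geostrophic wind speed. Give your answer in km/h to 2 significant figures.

Pressure gradient: |∂P/∂n| = 1000 Pa / 656000 m = 1.52×10⁻³ Pa/m
Geostrophic balance (pressure-gradient force = Coriolis force):
V_g = (1/(fρ)) |∂P/∂n| = 1.52×10⁻³ / (1.10×10⁻⁴ × 0.890) = 15.6 m/s
Converting: 15.6 m/s × 3.6 = 56 km/h

56 km/h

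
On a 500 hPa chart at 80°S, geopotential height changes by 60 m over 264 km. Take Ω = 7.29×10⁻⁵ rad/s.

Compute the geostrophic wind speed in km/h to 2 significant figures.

56 km/h

Coriolis parameter at 80°S:
f = 2Ω sin φ = 2 × 7.29×10⁻⁵ × sin 80° = 1.44×10⁻⁴ s⁻¹
Height gradient: |∂Z/∂n| = 60 m / 264000 m = 2.27×10⁻⁴
On a pressure surface, geostrophic balance gives V_g = (g/f)|∂Z/∂n|:
V_g = 9.81 × 2.27×10⁻⁴ / 1.44×10⁻⁴ = 15.5 m/s
Converting: 15.5 m/s × 3.6 = 56 km/h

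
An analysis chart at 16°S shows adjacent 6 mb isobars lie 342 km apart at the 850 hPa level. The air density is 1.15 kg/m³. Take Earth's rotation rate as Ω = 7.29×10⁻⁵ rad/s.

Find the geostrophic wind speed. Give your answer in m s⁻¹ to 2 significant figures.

Coriolis parameter at 16°S:
f = 2Ω sin φ = 2 × 7.29×10⁻⁵ × sin 16° = 4.02×10⁻⁵ s⁻¹
Pressure gradient: |∂P/∂n| = 600 Pa / 342000 m = 1.75×10⁻³ Pa/m
Geostrophic balance (pressure-gradient force = Coriolis force):
V_g = (1/(fρ)) |∂P/∂n| = 1.75×10⁻³ / (4.02×10⁻⁵ × 1.15) = 38.0 m/s

38 m s⁻¹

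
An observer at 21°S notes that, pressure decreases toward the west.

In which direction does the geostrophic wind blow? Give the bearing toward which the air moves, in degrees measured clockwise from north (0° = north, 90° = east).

180°

The pressure-gradient force points toward the west (bearing 270°).
Geostrophic balance: in the Southern Hemisphere the Coriolis force deflects motion to the left, so the geostrophic wind blows 90° to the left of the pressure-gradient force (low pressure on the right).
Rotating 270° by 90° counterclockwise gives 180° — the wind blows toward the south.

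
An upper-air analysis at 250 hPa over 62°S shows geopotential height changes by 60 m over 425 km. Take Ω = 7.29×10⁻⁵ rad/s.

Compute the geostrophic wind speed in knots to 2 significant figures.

21 knots

Coriolis parameter at 62°S:
f = 2Ω sin φ = 2 × 7.29×10⁻⁵ × sin 62° = 1.29×10⁻⁴ s⁻¹
Height gradient: |∂Z/∂n| = 60 m / 425000 m = 1.41×10⁻⁴
On a pressure surface, geostrophic balance gives V_g = (g/f)|∂Z/∂n|:
V_g = 9.81 × 1.41×10⁻⁴ / 1.29×10⁻⁴ = 10.8 m/s
Converting: 10.8 m/s × 1.944 = 21 knots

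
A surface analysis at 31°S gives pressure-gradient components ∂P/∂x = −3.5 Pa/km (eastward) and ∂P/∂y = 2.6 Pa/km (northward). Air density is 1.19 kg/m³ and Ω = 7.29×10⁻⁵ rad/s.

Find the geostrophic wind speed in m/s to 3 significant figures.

48.8 m/s

Coriolis parameter at 31°S:
f = 2Ω sin φ = 2 × 7.29×10⁻⁵ × sin 31° = 7.51×10⁻⁵ s⁻¹
In the Southern Hemisphere f is negative: f = −7.51×10⁻⁵ s⁻¹.
Component geostrophic relations (x east, y north):
u_g = −(1/(fρ)) ∂P/∂y,  v_g = (1/(fρ)) ∂P/∂x
u_g = −(2.6×10⁻³)/(−7.51×10⁻⁵ × 1.19) = 29.1 m/s;  v_g = (−3.5×10⁻³)/(−7.51×10⁻⁵ × 1.19) = 39.2 m/s
|V_g| = √(u_g² + v_g²) = 48.8 m/s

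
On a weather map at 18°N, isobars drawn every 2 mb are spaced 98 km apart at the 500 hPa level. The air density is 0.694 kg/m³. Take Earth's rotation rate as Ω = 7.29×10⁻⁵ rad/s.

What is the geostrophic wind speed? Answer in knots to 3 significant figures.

127 knots

Coriolis parameter at 18°N:
f = 2Ω sin φ = 2 × 7.29×10⁻⁵ × sin 18° = 4.51×10⁻⁵ s⁻¹
Pressure gradient: |∂P/∂n| = 200 Pa / 98000 m = 2.04×10⁻³ Pa/m
Geostrophic balance (pressure-gradient force = Coriolis force):
V_g = (1/(fρ)) |∂P/∂n| = 2.04×10⁻³ / (4.51×10⁻⁵ × 0.694) = 65.3 m/s
Converting: 65.3 m/s × 1.944 = 127 knots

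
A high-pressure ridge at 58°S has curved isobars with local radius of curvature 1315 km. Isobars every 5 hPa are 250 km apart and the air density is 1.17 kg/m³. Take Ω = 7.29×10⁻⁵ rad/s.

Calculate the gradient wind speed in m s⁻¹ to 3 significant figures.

15.3 m s⁻¹

Coriolis parameter at 58°S:
f = 2Ω sin φ = 2 × 7.29×10⁻⁵ × sin 58° = 1.24×10⁻⁴ s⁻¹
Pressure gradient: |∂P/∂n| = 500 Pa / 250000 m = 2.00×10⁻³ Pa/m
Geostrophic speed: V_g = |∂P/∂n|/(fρ) = 2.00×10⁻³/(1.24×10⁻⁴ × 1.17) = 13.8 m/s
Around a high, pressure-gradient force acts outward with centrifugal, so Coriolis balances both:
fV = (1/ρ)|∂P/∂n| + V²/R  →  V² − fR·V + fR·V_g = 0
With fR = 1.24×10⁻⁴ × 1315×10³ m = 163 m/s:
V = [fR − √((fR)² − 4 fR V_g)]/2 = [163 − √(163² − 4×163×13.8)]/2 = 15.3 m/s
Supergeostrophic (V > V_g = 13.8 m/s), as expected around a high.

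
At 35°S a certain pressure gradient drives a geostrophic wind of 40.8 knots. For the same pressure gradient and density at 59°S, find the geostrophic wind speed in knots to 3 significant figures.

With the same pressure gradient and density, V_g ∝ 1/f ∝ 1/sin φ.
V₂ = V₁ · sin φ₁ / sin φ₂ = 40.8 × sin 35° / sin 59°
V₂ = 40.8 × 0.5736/0.8572 = 27.3 knots

27.3 knots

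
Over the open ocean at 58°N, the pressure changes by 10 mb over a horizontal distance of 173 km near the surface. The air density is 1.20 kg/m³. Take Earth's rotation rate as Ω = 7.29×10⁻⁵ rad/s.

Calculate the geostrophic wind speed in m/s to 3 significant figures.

39.0 m/s

Coriolis parameter at 58°N:
f = 2Ω sin φ = 2 × 7.29×10⁻⁵ × sin 58° = 1.24×10⁻⁴ s⁻¹
Pressure gradient: |∂P/∂n| = 1000 Pa / 173000 m = 5.78×10⁻³ Pa/m
Geostrophic balance (pressure-gradient force = Coriolis force):
V_g = (1/(fρ)) |∂P/∂n| = 5.78×10⁻³ / (1.24×10⁻⁴ × 1.20) = 39.0 m/s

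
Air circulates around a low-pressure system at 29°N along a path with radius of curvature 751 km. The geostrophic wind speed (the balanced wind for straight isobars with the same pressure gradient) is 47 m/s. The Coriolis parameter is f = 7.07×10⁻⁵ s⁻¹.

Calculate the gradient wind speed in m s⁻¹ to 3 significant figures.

30.0 m s⁻¹

Around a low, centrifugal force acts outward with Coriolis, so pressure-gradient force balances both:
(1/ρ)|∂P/∂n| = fV + V²/R  →  V² + fR·V − fR·V_g = 0
With fR = 7.07×10⁻⁵ × 751×10³ m = 53.1 m/s:
V = [−fR + √((fR)² + 4 fR V_g)]/2 = [−53.1 + √(53.1² + 4×53.1×47)]/2 = 30 m/s
Subgeostrophic (V < V_g = 47 m/s), as expected around a low.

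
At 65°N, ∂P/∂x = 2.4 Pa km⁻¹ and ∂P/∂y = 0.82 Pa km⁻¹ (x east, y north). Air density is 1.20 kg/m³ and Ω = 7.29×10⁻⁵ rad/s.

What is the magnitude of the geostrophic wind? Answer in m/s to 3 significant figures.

16.0 m/s

Coriolis parameter at 65°N:
f = 2Ω sin φ = 2 × 7.29×10⁻⁵ × sin 65° = 1.32×10⁻⁴ s⁻¹
Component geostrophic relations (x east, y north):
u_g = −(1/(fρ)) ∂P/∂y,  v_g = (1/(fρ)) ∂P/∂x
u_g = −(0.82×10⁻³)/(1.32×10⁻⁴ × 1.20) = −5.17 m/s;  v_g = (2.4×10⁻³)/(1.32×10⁻⁴ × 1.20) = 15.1 m/s
|V_g| = √(u_g² + v_g²) = 16.0 m/s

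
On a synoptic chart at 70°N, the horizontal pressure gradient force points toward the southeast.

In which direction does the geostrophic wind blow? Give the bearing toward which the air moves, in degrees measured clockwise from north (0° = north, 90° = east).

The pressure-gradient force points toward the southeast (bearing 135°).
Geostrophic balance: in the Northern Hemisphere the Coriolis force deflects motion to the right, so the geostrophic wind blows 90° to the right of the pressure-gradient force (low pressure on the left).
Rotating 135° by 90° clockwise gives 225° — the wind blows toward the southwest.

225°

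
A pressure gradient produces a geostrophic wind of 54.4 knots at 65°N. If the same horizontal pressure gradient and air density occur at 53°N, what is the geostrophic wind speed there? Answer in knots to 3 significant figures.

With the same pressure gradient and density, V_g ∝ 1/f ∝ 1/sin φ.
V₂ = V₁ · sin φ₁ / sin φ₂ = 54.4 × sin 65° / sin 53°
V₂ = 54.4 × 0.9063/0.7986 = 61.7 knots

61.7 knots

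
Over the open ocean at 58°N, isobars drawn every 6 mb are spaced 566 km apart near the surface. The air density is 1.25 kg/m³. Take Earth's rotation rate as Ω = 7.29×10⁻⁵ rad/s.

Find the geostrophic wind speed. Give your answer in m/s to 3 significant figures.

Coriolis parameter at 58°N:
f = 2Ω sin φ = 2 × 7.29×10⁻⁵ × sin 58° = 1.24×10⁻⁴ s⁻¹
Pressure gradient: |∂P/∂n| = 600 Pa / 566000 m = 1.06×10⁻³ Pa/m
Geostrophic balance (pressure-gradient force = Coriolis force):
V_g = (1/(fρ)) |∂P/∂n| = 1.06×10⁻³ / (1.24×10⁻⁴ × 1.25) = 6.86 m/s

6.86 m/s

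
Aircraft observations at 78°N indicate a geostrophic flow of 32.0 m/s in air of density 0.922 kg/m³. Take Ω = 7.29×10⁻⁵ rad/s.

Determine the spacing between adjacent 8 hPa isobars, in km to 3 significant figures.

190 km

Coriolis parameter at 78°N:
f = 2Ω sin φ = 2 × 7.29×10⁻⁵ × sin 78° = 1.43×10⁻⁴ s⁻¹
Geostrophic balance rearranged: |∂P/∂n| = f ρ V_g
|∂P/∂n| = 1.43×10⁻⁴ × 0.922 × 32.0 = 4.21×10⁻³ Pa/m
Isobar spacing: Δn = ΔP/|∂P/∂n| = 800 Pa / 4.21×10⁻³ Pa/m = 190128 m ≈ 190 km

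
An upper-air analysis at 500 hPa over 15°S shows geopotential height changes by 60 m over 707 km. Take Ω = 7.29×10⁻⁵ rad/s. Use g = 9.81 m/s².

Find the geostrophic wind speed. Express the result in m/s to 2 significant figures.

Coriolis parameter at 15°S:
f = 2Ω sin φ = 2 × 7.29×10⁻⁵ × sin 15° = 3.77×10⁻⁵ s⁻¹
Height gradient: |∂Z/∂n| = 60 m / 707000 m = 8.49×10⁻⁵
On a pressure surface, geostrophic balance gives V_g = (g/f)|∂Z/∂n|:
V_g = 9.81 × 8.49×10⁻⁵ / 3.77×10⁻⁵ = 22.1 m/s

22 m/s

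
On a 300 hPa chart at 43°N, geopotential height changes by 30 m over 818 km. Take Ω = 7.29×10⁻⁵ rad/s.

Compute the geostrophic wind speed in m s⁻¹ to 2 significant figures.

3.6 m s⁻¹

Coriolis parameter at 43°N:
f = 2Ω sin φ = 2 × 7.29×10⁻⁵ × sin 43° = 9.94×10⁻⁵ s⁻¹
Height gradient: |∂Z/∂n| = 30 m / 818000 m = 3.67×10⁻⁵
On a pressure surface, geostrophic balance gives V_g = (g/f)|∂Z/∂n|:
V_g = 9.81 × 3.67×10⁻⁵ / 9.94×10⁻⁵ = 3.62 m/s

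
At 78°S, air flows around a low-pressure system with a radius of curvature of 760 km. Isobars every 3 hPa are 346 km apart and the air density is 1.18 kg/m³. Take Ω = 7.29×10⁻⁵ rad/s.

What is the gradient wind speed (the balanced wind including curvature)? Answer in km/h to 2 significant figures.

18 km/h

Coriolis parameter at 78°S:
f = 2Ω sin φ = 2 × 7.29×10⁻⁵ × sin 78° = 1.43×10⁻⁴ s⁻¹
Pressure gradient: |∂P/∂n| = 300 Pa / 346000 m = 8.67×10⁻⁴ Pa/m
Geostrophic speed: V_g = |∂P/∂n|/(fρ) = 8.67×10⁻⁴/(1.43×10⁻⁴ × 1.18) = 5.15 m/s
Around a low, centrifugal force acts outward with Coriolis, so pressure-gradient force balances both:
(1/ρ)|∂P/∂n| = fV + V²/R  →  V² + fR·V − fR·V_g = 0
With fR = 1.43×10⁻⁴ × 760×10³ m = 108 m/s:
V = [−fR + √((fR)² + 4 fR V_g)]/2 = [−108 + √(108² + 4×108×5.15)]/2 = 4.93 m/s
Subgeostrophic (V < V_g = 5.15 m/s), as expected around a low.
Converting: 4.93 m/s × 3.6 = 18 km/h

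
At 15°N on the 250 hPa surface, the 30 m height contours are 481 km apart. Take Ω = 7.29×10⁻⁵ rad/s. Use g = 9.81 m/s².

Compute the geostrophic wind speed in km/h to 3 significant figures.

58.4 km/h

Coriolis parameter at 15°N:
f = 2Ω sin φ = 2 × 7.29×10⁻⁵ × sin 15° = 3.77×10⁻⁵ s⁻¹
Height gradient: |∂Z/∂n| = 30 m / 481000 m = 6.24×10⁻⁵
On a pressure surface, geostrophic balance gives V_g = (g/f)|∂Z/∂n|:
V_g = 9.81 × 6.24×10⁻⁵ / 3.77×10⁻⁵ = 16.2 m/s
Converting: 16.2 m/s × 3.6 = 58.4 km/h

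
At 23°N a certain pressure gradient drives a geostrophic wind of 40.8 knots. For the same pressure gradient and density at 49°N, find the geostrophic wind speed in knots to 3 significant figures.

21.1 knots

With the same pressure gradient and density, V_g ∝ 1/f ∝ 1/sin φ.
V₂ = V₁ · sin φ₁ / sin φ₂ = 40.8 × sin 23° / sin 49°
V₂ = 40.8 × 0.3907/0.7547 = 21.1 knots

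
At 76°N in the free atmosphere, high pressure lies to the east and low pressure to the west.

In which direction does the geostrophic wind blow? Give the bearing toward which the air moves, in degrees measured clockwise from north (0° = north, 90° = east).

The pressure-gradient force points toward the west (bearing 270°).
Geostrophic balance: in the Northern Hemisphere the Coriolis force deflects motion to the right, so the geostrophic wind blows 90° to the right of the pressure-gradient force (low pressure on the left).
Rotating 270° by 90° clockwise gives 000° — the wind blows toward the north.

000°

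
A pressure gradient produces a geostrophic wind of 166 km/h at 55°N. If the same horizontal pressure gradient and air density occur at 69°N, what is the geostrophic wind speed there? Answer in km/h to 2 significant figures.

150 km/h

With the same pressure gradient and density, V_g ∝ 1/f ∝ 1/sin φ.
V₂ = V₁ · sin φ₁ / sin φ₂ = 166 × sin 55° / sin 69°
V₂ = 166 × 0.8192/0.9336 = 150 km/h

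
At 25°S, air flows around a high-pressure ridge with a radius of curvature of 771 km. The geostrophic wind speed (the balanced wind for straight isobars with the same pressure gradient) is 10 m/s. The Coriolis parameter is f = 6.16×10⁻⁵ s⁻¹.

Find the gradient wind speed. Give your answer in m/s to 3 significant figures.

Around a high, pressure-gradient force acts outward with centrifugal, so Coriolis balances both:
fV = (1/ρ)|∂P/∂n| + V²/R  →  V² − fR·V + fR·V_g = 0
With fR = 6.16×10⁻⁵ × 771×10³ m = 47.5 m/s:
V = [fR − √((fR)² − 4 fR V_g)]/2 = [47.5 − √(47.5² − 4×47.5×10)]/2 = 14.3 m/s
Supergeostrophic (V > V_g = 10 m/s), as expected around a high.

14.3 m/s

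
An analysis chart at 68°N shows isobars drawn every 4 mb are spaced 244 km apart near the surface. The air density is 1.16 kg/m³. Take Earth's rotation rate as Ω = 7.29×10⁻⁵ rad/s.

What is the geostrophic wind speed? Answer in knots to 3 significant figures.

Coriolis parameter at 68°N:
f = 2Ω sin φ = 2 × 7.29×10⁻⁵ × sin 68° = 1.35×10⁻⁴ s⁻¹
Pressure gradient: |∂P/∂n| = 400 Pa / 244000 m = 1.64×10⁻³ Pa/m
Geostrophic balance (pressure-gradient force = Coriolis force):
V_g = (1/(fρ)) |∂P/∂n| = 1.64×10⁻³ / (1.35×10⁻⁴ × 1.16) = 10.5 m/s
Converting: 10.5 m/s × 1.944 = 20.3 knots

20.3 knots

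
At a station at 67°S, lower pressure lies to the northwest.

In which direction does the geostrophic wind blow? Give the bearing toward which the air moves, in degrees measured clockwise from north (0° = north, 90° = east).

The pressure-gradient force points toward the northwest (bearing 315°).
Geostrophic balance: in the Southern Hemisphere the Coriolis force deflects motion to the left, so the geostrophic wind blows 90° to the left of the pressure-gradient force (low pressure on the right).
Rotating 315° by 90° counterclockwise gives 225° — the wind blows toward the southwest.

225°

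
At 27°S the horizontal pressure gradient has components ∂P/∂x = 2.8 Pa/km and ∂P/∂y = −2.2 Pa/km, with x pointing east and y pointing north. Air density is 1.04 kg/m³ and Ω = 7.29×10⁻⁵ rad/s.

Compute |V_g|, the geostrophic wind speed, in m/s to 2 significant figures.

Coriolis parameter at 27°S:
f = 2Ω sin φ = 2 × 7.29×10⁻⁵ × sin 27° = 6.62×10⁻⁵ s⁻¹
In the Southern Hemisphere f is negative: f = −6.62×10⁻⁵ s⁻¹.
Component geostrophic relations (x east, y north):
u_g = −(1/(fρ)) ∂P/∂y,  v_g = (1/(fρ)) ∂P/∂x
u_g = −(−2.2×10⁻³)/(−6.62×10⁻⁵ × 1.04) = −32.0 m/s;  v_g = (2.8×10⁻³)/(−6.62×10⁻⁵ × 1.04) = −40.7 m/s
|V_g| = √(u_g² + v_g²) = 51.7 m/s

52 m/s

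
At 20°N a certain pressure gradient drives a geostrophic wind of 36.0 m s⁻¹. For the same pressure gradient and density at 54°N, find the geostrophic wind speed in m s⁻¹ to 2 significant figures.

With the same pressure gradient and density, V_g ∝ 1/f ∝ 1/sin φ.
V₂ = V₁ · sin φ₁ / sin φ₂ = 36.0 × sin 20° / sin 54°
V₂ = 36.0 × 0.3420/0.8090 = 15 m s⁻¹

15 m s⁻¹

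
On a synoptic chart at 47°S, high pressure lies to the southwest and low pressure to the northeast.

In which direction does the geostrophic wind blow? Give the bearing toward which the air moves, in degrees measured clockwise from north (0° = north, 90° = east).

The pressure-gradient force points toward the northeast (bearing 045°).
Geostrophic balance: in the Southern Hemisphere the Coriolis force deflects motion to the left, so the geostrophic wind blows 90° to the left of the pressure-gradient force (low pressure on the right).
Rotating 045° by 90° counterclockwise gives 315° — the wind blows toward the northwest.

315°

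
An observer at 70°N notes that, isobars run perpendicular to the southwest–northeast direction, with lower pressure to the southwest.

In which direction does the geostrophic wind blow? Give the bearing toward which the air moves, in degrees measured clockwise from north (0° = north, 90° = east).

315°

The pressure-gradient force points toward the southwest (bearing 225°).
Geostrophic balance: in the Northern Hemisphere the Coriolis force deflects motion to the right, so the geostrophic wind blows 90° to the right of the pressure-gradient force (low pressure on the left).
Rotating 225° by 90° clockwise gives 315° — the wind blows toward the northwest.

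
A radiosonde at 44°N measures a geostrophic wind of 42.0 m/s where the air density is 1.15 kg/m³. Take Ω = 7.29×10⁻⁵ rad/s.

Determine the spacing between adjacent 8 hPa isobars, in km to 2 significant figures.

Coriolis parameter at 44°N:
f = 2Ω sin φ = 2 × 7.29×10⁻⁵ × sin 44° = 1.01×10⁻⁴ s⁻¹
Geostrophic balance rearranged: |∂P/∂n| = f ρ V_g
|∂P/∂n| = 1.01×10⁻⁴ × 1.15 × 42.0 = 4.89×10⁻³ Pa/m
Isobar spacing: Δn = ΔP/|∂P/∂n| = 800 Pa / 4.89×10⁻³ Pa/m = 163536 m ≈ 160 km

160 km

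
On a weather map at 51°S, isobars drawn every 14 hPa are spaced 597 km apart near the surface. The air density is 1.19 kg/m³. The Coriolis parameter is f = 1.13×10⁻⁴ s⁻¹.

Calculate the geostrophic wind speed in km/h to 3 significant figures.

62.8 km/h

Pressure gradient: |∂P/∂n| = 1400 Pa / 597000 m = 2.35×10⁻³ Pa/m
Geostrophic balance (pressure-gradient force = Coriolis force):
V_g = (1/(fρ)) |∂P/∂n| = 2.35×10⁻³ / (1.13×10⁻⁴ × 1.19) = 17.4 m/s
Converting: 17.4 m/s × 3.6 = 62.8 km/h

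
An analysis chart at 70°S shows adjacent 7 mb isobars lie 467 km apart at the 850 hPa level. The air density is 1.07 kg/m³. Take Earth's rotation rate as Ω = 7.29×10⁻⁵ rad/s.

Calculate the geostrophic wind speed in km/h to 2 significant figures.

Coriolis parameter at 70°S:
f = 2Ω sin φ = 2 × 7.29×10⁻⁵ × sin 70° = 1.37×10⁻⁴ s⁻¹
Pressure gradient: |∂P/∂n| = 700 Pa / 467000 m = 1.50×10⁻³ Pa/m
Geostrophic balance (pressure-gradient force = Coriolis force):
V_g = (1/(fρ)) |∂P/∂n| = 1.50×10⁻³ / (1.37×10⁻⁴ × 1.07) = 10.2 m/s
Converting: 10.2 m/s × 3.6 = 37 km/h

37 km/h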